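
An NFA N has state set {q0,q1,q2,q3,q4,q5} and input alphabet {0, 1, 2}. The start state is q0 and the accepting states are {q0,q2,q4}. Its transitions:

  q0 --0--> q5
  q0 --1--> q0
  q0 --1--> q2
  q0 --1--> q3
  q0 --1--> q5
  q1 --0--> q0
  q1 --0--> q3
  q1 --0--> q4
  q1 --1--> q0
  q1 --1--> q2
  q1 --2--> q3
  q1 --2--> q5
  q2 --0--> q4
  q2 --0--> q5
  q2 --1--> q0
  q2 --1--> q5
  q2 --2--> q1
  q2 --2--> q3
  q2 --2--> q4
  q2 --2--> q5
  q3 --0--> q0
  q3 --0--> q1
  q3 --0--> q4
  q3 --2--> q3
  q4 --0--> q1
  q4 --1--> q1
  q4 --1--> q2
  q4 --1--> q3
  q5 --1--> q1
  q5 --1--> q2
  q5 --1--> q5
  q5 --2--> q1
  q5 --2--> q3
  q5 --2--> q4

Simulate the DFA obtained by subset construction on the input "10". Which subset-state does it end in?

{q0,q1,q4,q5}

Start: {q0}.
δ(q0,1) = {q0,q2,q3,q5}.
Union: {q0,q2,q3,q5}.
After 1: {q0,q2,q3,q5}.
δ(q0,0) = {q5}; δ(q2,0) = {q4,q5}; δ(q3,0) = {q0,q1,q4}; δ(q5,0) = ∅.
Union: {q0,q1,q4,q5}.
After 0: {q0,q1,q4,q5}.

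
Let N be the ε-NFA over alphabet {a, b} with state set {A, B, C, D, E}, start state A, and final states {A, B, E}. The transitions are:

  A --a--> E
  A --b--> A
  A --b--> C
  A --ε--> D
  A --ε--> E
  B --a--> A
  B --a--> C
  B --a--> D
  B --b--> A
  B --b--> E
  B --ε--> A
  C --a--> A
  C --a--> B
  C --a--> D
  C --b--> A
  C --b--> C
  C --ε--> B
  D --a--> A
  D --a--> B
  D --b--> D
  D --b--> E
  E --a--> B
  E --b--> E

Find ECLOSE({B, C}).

{A, B, C, D, E}

Begin with {B, C}.
B →ε {A}; add A.
A →ε {D, E}; add D, E.
ε-closure = {A, B, C, D, E}.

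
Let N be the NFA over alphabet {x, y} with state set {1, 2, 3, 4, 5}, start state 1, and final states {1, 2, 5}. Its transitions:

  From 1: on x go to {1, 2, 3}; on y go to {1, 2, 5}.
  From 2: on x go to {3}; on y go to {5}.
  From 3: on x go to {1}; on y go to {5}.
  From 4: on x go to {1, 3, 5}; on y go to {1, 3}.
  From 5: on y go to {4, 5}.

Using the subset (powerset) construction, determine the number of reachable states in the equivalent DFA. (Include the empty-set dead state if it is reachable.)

6

Start state of the DFA: {1}.
{1} --x--> {1, 2, 3}  [new]
{1} --y--> {1, 2, 5}  [new]
{1, 2, 3} --x--> {1, 2, 3}  [seen]
{1, 2, 3} --y--> {1, 2, 5}  [seen]
{1, 2, 5} --x--> {1, 2, 3}  [seen]
{1, 2, 5} --y--> {1, 2, 4, 5}  [new]
{1, 2, 4, 5} --x--> {1, 2, 3, 5}  [new]
{1, 2, 4, 5} --y--> {1, 2, 3, 4, 5}  [new]
{1, 2, 3, 5} --x--> {1, 2, 3}  [seen]
{1, 2, 3, 5} --y--> {1, 2, 4, 5}  [seen]
{1, 2, 3, 4, 5} --x--> {1, 2, 3, 5}  [seen]
{1, 2, 3, 4, 5} --y--> {1, 2, 3, 4, 5}  [seen]
Reachable DFA states: {1}, {1, 2, 3}, {1, 2, 5}, {1, 2, 4, 5}, {1, 2, 3, 5}, {1, 2, 3, 4, 5}.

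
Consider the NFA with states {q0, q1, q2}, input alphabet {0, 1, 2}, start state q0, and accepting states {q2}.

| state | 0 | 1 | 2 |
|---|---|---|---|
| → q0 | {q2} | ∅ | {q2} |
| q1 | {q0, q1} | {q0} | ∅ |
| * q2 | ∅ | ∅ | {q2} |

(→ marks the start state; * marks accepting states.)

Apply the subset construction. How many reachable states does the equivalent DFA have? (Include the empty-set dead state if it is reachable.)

3

Start state of the DFA: {q0}.
{q0} --0--> {q2}  [new]
{q0} --1--> ∅  [new]
{q0} --2--> {q2}  [seen]
{q2} --0--> ∅  [seen]
{q2} --1--> ∅  [seen]
{q2} --2--> {q2}  [seen]
∅ --0--> ∅  [seen]
∅ --1--> ∅  [seen]
∅ --2--> ∅  [seen]
Reachable DFA states: {q0}, {q2}, ∅.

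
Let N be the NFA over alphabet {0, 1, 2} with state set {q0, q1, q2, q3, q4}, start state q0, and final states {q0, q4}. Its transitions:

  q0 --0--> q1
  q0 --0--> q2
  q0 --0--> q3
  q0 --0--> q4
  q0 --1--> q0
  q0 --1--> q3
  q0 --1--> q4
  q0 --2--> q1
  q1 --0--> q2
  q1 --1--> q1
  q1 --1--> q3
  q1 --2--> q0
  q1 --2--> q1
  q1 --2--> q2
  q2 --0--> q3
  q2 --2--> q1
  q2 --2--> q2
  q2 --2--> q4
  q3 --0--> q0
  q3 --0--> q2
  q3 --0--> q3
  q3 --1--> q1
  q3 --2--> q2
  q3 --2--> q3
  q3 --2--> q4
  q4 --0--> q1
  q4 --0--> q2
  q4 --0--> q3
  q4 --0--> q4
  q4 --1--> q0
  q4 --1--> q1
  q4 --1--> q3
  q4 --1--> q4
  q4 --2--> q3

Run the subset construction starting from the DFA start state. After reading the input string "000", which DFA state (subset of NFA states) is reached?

{q0, q1, q2, q3, q4}

Start: {q0}.
δ(q0,0) = {q1, q2, q3, q4}.
Union: {q1, q2, q3, q4}.
After 0: {q1, q2, q3, q4}.
δ(q1,0) = {q2}; δ(q2,0) = {q3}; δ(q3,0) = {q0, q2, q3}; δ(q4,0) = {q1, q2, q3, q4}.
Union: {q0, q1, q2, q3, q4}.
After 0: {q0, q1, q2, q3, q4}.
δ(q0,0) = {q1, q2, q3, q4}; δ(q1,0) = {q2}; δ(q2,0) = {q3}; δ(q3,0) = {q0, q2, q3}; δ(q4,0) = {q1, q2, q3, q4}.
Union: {q0, q1, q2, q3, q4}.
After 0: {q0, q1, q2, q3, q4}.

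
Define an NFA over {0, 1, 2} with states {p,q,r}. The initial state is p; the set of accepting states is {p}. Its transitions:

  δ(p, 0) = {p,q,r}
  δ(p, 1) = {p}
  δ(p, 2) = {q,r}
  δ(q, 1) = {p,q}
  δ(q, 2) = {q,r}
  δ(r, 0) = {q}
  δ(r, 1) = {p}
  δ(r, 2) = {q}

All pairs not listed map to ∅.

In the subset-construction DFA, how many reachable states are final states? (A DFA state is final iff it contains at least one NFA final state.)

Start state of the DFA: {p}.
{p} --0--> {p,q,r}  [new]
{p} --1--> {p}  [seen]
{p} --2--> {q,r}  [new]
{p,q,r} --0--> {p,q,r}  [seen]
{p,q,r} --1--> {p,q}  [new]
{p,q,r} --2--> {q,r}  [seen]
{q,r} --0--> {q}  [new]
{q,r} --1--> {p,q}  [seen]
{q,r} --2--> {q,r}  [seen]
{p,q} --0--> {p,q,r}  [seen]
{p,q} --1--> {p,q}  [seen]
{p,q} --2--> {q,r}  [seen]
{q} --0--> ∅  [new]
{q} --1--> {p,q}  [seen]
{q} --2--> {q,r}  [seen]
∅ --0--> ∅  [seen]
∅ --1--> ∅  [seen]
∅ --2--> ∅  [seen]
Reachable DFA states: {p}, {p,q,r}, {q,r}, {p,q}, {q}, ∅.
Accepting DFA states (contain an NFA accepting state): {p}, {p,q,r}, {p,q}.

3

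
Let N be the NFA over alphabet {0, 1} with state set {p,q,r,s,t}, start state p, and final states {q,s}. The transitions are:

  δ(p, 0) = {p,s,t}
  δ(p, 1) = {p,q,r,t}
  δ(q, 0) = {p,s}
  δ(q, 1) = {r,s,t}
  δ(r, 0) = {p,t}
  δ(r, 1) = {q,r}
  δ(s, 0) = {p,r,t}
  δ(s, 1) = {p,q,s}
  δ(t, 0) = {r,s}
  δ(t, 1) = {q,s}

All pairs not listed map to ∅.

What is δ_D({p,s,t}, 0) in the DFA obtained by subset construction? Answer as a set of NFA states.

δ(p,0) = {p,s,t}; δ(s,0) = {p,r,t}; δ(t,0) = {r,s}.
Union: {p,r,s,t}.

{p,r,s,t}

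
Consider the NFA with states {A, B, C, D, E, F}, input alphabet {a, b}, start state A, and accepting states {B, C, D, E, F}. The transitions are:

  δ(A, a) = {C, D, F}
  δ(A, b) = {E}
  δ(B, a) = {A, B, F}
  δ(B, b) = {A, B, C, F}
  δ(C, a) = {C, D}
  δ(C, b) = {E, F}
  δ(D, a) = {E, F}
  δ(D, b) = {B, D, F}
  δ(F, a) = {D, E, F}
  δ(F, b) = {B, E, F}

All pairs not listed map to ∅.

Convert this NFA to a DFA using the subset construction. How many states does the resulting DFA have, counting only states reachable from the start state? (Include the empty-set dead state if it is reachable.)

Start state of the DFA: {A}.
{A} --a--> {C, D, F}  [new]
{A} --b--> {E}  [new]
{C, D, F} --a--> {C, D, E, F}  [new]
{C, D, F} --b--> {B, D, E, F}  [new]
{E} --a--> ∅  [new]
{E} --b--> ∅  [seen]
{C, D, E, F} --a--> {C, D, E, F}  [seen]
{C, D, E, F} --b--> {B, D, E, F}  [seen]
{B, D, E, F} --a--> {A, B, D, E, F}  [new]
{B, D, E, F} --b--> {A, B, C, D, E, F}  [new]
∅ --a--> ∅  [seen]
∅ --b--> ∅  [seen]
{A, B, D, E, F} --a--> {A, B, C, D, E, F}  [seen]
{A, B, D, E, F} --b--> {A, B, C, D, E, F}  [seen]
{A, B, C, D, E, F} --a--> {A, B, C, D, E, F}  [seen]
{A, B, C, D, E, F} --b--> {A, B, C, D, E, F}  [seen]
Reachable DFA states: {A}, {C, D, F}, {E}, {C, D, E, F}, {B, D, E, F}, ∅, {A, B, D, E, F}, {A, B, C, D, E, F}.

8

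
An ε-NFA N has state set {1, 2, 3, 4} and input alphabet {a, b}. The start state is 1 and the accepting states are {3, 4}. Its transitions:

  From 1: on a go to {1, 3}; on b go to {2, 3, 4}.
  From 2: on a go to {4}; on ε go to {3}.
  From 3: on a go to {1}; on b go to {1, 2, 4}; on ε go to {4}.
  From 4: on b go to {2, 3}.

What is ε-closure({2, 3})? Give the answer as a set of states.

{2, 3, 4}

Begin with {2, 3}.
3 →ε {4}; add 4.
ε-closure = {2, 3, 4}.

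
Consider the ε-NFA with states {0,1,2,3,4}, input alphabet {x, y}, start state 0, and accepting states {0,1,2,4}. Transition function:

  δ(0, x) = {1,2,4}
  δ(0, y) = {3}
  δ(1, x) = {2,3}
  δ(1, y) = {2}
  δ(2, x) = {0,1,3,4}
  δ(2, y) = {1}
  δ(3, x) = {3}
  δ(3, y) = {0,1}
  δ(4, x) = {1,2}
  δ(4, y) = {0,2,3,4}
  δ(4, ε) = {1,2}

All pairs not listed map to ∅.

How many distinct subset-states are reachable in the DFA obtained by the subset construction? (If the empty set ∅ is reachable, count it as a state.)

Start state of the DFA: {0} (ε-closure of the NFA start).
{0} --x--> {1,2,4}  [new]
{0} --y--> {3}  [new]
{1,2,4} --x--> {0,1,2,3,4}  [new]
{1,2,4} --y--> {0,1,2,3,4}  [seen]
{3} --x--> {3}  [seen]
{3} --y--> {0,1}  [new]
{0,1,2,3,4} --x--> {0,1,2,3,4}  [seen]
{0,1,2,3,4} --y--> {0,1,2,3,4}  [seen]
{0,1} --x--> {1,2,3,4}  [new]
{0,1} --y--> {2,3}  [new]
{1,2,3,4} --x--> {0,1,2,3,4}  [seen]
{1,2,3,4} --y--> {0,1,2,3,4}  [seen]
{2,3} --x--> {0,1,2,3,4}  [seen]
{2,3} --y--> {0,1}  [seen]
Reachable DFA states: {0}, {1,2,4}, {3}, {0,1,2,3,4}, {0,1}, {1,2,3,4}, {2,3}.

7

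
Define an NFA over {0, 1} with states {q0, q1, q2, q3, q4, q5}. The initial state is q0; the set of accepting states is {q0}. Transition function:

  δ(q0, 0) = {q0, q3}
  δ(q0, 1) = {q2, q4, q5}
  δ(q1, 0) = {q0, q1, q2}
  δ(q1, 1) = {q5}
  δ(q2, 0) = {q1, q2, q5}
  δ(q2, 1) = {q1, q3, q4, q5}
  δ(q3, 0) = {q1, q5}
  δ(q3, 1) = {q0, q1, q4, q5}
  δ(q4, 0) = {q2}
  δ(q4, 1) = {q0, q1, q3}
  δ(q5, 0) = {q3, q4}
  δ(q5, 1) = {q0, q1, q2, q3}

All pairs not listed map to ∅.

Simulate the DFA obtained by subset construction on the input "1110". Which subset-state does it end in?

Start: {q0}.
δ(q0,1) = {q2, q4, q5}.
Union: {q2, q4, q5}.
After 1: {q2, q4, q5}.
δ(q2,1) = {q1, q3, q4, q5}; δ(q4,1) = {q0, q1, q3}; δ(q5,1) = {q0, q1, q2, q3}.
Union: {q0, q1, q2, q3, q4, q5}.
After 1: {q0, q1, q2, q3, q4, q5}.
δ(q0,1) = {q2, q4, q5}; δ(q1,1) = {q5}; δ(q2,1) = {q1, q3, q4, q5}; δ(q3,1) = {q0, q1, q4, q5}; δ(q4,1) = {q0, q1, q3}; δ(q5,1) = {q0, q1, q2, q3}.
Union: {q0, q1, q2, q3, q4, q5}.
After 1: {q0, q1, q2, q3, q4, q5}.
δ(q0,0) = {q0, q3}; δ(q1,0) = {q0, q1, q2}; δ(q2,0) = {q1, q2, q5}; δ(q3,0) = {q1, q5}; δ(q4,0) = {q2}; δ(q5,0) = {q3, q4}.
Union: {q0, q1, q2, q3, q4, q5}.
After 0: {q0, q1, q2, q3, q4, q5}.

{q0, q1, q2, q3, q4, q5}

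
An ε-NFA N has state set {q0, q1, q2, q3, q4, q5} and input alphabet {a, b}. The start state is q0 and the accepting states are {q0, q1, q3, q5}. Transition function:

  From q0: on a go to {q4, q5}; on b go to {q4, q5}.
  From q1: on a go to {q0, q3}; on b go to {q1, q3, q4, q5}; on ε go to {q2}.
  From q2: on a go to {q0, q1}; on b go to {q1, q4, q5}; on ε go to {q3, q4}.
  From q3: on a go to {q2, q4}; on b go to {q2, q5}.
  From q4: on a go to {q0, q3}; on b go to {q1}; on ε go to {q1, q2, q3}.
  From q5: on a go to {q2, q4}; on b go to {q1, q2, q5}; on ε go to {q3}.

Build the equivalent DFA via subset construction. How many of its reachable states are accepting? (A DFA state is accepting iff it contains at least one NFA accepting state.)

Start state of the DFA: {q0} (ε-closure of the NFA start).
{q0} --a--> {q1, q2, q3, q4, q5}  [new]
{q0} --b--> {q1, q2, q3, q4, q5}  [seen]
{q1, q2, q3, q4, q5} --a--> {q0, q1, q2, q3, q4}  [new]
{q1, q2, q3, q4, q5} --b--> {q1, q2, q3, q4, q5}  [seen]
{q0, q1, q2, q3, q4} --a--> {q0, q1, q2, q3, q4, q5}  [new]
{q0, q1, q2, q3, q4} --b--> {q1, q2, q3, q4, q5}  [seen]
{q0, q1, q2, q3, q4, q5} --a--> {q0, q1, q2, q3, q4, q5}  [seen]
{q0, q1, q2, q3, q4, q5} --b--> {q1, q2, q3, q4, q5}  [seen]
Reachable DFA states: {q0}, {q1, q2, q3, q4, q5}, {q0, q1, q2, q3, q4}, {q0, q1, q2, q3, q4, q5}.
Accepting DFA states (contain an NFA accepting state): {q0}, {q1, q2, q3, q4, q5}, {q0, q1, q2, q3, q4}, {q0, q1, q2, q3, q4, q5}.

4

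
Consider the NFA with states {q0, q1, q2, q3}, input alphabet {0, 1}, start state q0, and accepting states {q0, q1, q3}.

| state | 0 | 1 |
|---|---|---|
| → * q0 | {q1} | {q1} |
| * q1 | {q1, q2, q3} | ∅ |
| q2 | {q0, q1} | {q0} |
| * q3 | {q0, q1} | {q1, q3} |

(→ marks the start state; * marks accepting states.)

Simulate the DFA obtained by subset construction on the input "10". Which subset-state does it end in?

{q1, q2, q3}

Start: {q0}.
δ(q0,1) = {q1}.
Union: {q1}.
After 1: {q1}.
δ(q1,0) = {q1, q2, q3}.
Union: {q1, q2, q3}.
After 0: {q1, q2, q3}.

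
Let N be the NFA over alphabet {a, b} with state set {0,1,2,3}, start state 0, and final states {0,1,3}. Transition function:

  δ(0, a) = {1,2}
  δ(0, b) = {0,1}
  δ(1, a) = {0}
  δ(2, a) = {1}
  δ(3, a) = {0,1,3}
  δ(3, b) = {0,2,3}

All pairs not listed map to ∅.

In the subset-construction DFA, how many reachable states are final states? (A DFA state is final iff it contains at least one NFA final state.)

4

Start state of the DFA: {0}.
{0} --a--> {1,2}  [new]
{0} --b--> {0,1}  [new]
{1,2} --a--> {0,1}  [seen]
{1,2} --b--> ∅  [new]
{0,1} --a--> {0,1,2}  [new]
{0,1} --b--> {0,1}  [seen]
∅ --a--> ∅  [seen]
∅ --b--> ∅  [seen]
{0,1,2} --a--> {0,1,2}  [seen]
{0,1,2} --b--> {0,1}  [seen]
Reachable DFA states: {0}, {1,2}, {0,1}, ∅, {0,1,2}.
Accepting DFA states (contain an NFA accepting state): {0}, {1,2}, {0,1}, {0,1,2}.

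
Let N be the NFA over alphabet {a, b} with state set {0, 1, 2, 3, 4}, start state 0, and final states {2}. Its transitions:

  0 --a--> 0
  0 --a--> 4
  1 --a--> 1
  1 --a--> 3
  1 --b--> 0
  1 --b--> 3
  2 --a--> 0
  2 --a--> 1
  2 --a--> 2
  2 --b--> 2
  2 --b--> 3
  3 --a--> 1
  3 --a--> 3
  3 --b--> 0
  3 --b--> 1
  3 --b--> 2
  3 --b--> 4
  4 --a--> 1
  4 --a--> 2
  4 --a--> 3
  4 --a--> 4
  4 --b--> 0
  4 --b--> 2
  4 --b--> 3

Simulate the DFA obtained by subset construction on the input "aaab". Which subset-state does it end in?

Start: {0}.
δ(0,a) = {0, 4}.
Union: {0, 4}.
After a: {0, 4}.
δ(0,a) = {0, 4}; δ(4,a) = {1, 2, 3, 4}.
Union: {0, 1, 2, 3, 4}.
After a: {0, 1, 2, 3, 4}.
δ(0,a) = {0, 4}; δ(1,a) = {1, 3}; δ(2,a) = {0, 1, 2}; δ(3,a) = {1, 3}; δ(4,a) = {1, 2, 3, 4}.
Union: {0, 1, 2, 3, 4}.
After a: {0, 1, 2, 3, 4}.
δ(0,b) = ∅; δ(1,b) = {0, 3}; δ(2,b) = {2, 3}; δ(3,b) = {0, 1, 2, 4}; δ(4,b) = {0, 2, 3}.
Union: {0, 1, 2, 3, 4}.
After b: {0, 1, 2, 3, 4}.

{0, 1, 2, 3, 4}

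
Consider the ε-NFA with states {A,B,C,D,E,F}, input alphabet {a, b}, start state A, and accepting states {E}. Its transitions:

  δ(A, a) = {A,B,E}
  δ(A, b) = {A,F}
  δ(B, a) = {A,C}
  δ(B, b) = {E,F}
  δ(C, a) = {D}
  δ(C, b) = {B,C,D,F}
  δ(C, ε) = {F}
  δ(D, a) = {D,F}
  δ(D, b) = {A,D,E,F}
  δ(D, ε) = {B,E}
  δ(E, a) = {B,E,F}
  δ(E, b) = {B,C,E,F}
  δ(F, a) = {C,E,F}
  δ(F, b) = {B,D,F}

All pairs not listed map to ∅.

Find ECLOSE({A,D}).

{A,B,D,E}

Begin with {A,D}.
D →ε {B,E}; add B, E.
ε-closure = {A,B,D,E}.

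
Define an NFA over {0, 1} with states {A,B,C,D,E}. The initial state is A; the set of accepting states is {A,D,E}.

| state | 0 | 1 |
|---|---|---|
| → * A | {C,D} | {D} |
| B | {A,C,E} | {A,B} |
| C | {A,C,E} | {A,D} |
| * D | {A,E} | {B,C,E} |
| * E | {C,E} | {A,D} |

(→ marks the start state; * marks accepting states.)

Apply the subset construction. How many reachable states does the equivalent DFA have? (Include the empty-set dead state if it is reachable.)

Start state of the DFA: {A}.
{A} --0--> {C,D}  [new]
{A} --1--> {D}  [new]
{C,D} --0--> {A,C,E}  [new]
{C,D} --1--> {A,B,C,D,E}  [new]
{D} --0--> {A,E}  [new]
{D} --1--> {B,C,E}  [new]
{A,C,E} --0--> {A,C,D,E}  [new]
{A,C,E} --1--> {A,D}  [new]
{A,B,C,D,E} --0--> {A,C,D,E}  [seen]
{A,B,C,D,E} --1--> {A,B,C,D,E}  [seen]
{A,E} --0--> {C,D,E}  [new]
{A,E} --1--> {A,D}  [seen]
{B,C,E} --0--> {A,C,E}  [seen]
{B,C,E} --1--> {A,B,D}  [new]
{A,C,D,E} --0--> {A,C,D,E}  [seen]
{A,C,D,E} --1--> {A,B,C,D,E}  [seen]
{A,D} --0--> {A,C,D,E}  [seen]
{A,D} --1--> {B,C,D,E}  [new]
{C,D,E} --0--> {A,C,E}  [seen]
{C,D,E} --1--> {A,B,C,D,E}  [seen]
{A,B,D} --0--> {A,C,D,E}  [seen]
{A,B,D} --1--> {A,B,C,D,E}  [seen]
{B,C,D,E} --0--> {A,C,E}  [seen]
{B,C,D,E} --1--> {A,B,C,D,E}  [seen]
Reachable DFA states: {A}, {C,D}, {D}, {A,C,E}, {A,B,C,D,E}, {A,E}, {B,C,E}, {A,C,D,E}, {A,D}, {C,D,E}, {A,B,D}, {B,C,D,E}.

12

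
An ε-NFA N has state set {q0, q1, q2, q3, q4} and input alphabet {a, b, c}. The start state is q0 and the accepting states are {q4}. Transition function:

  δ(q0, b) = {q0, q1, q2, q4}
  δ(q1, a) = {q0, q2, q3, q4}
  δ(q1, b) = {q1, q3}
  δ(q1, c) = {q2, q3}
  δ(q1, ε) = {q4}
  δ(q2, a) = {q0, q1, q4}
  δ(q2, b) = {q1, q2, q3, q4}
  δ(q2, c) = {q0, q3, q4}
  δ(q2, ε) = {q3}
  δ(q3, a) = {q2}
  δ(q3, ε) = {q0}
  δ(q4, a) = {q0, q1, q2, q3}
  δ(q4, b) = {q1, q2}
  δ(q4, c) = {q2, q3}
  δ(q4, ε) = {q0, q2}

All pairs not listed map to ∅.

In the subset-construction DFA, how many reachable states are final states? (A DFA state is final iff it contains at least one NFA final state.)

Start state of the DFA: {q0} (ε-closure of the NFA start).
{q0} --a--> ∅  [new]
{q0} --b--> {q0, q1, q2, q3, q4}  [new]
{q0} --c--> ∅  [seen]
∅ --a--> ∅  [seen]
∅ --b--> ∅  [seen]
∅ --c--> ∅  [seen]
{q0, q1, q2, q3, q4} --a--> {q0, q1, q2, q3, q4}  [seen]
{q0, q1, q2, q3, q4} --b--> {q0, q1, q2, q3, q4}  [seen]
{q0, q1, q2, q3, q4} --c--> {q0, q2, q3, q4}  [new]
{q0, q2, q3, q4} --a--> {q0, q1, q2, q3, q4}  [seen]
{q0, q2, q3, q4} --b--> {q0, q1, q2, q3, q4}  [seen]
{q0, q2, q3, q4} --c--> {q0, q2, q3, q4}  [seen]
Reachable DFA states: {q0}, ∅, {q0, q1, q2, q3, q4}, {q0, q2, q3, q4}.
Accepting DFA states (contain an NFA accepting state): {q0, q1, q2, q3, q4}, {q0, q2, q3, q4}.

2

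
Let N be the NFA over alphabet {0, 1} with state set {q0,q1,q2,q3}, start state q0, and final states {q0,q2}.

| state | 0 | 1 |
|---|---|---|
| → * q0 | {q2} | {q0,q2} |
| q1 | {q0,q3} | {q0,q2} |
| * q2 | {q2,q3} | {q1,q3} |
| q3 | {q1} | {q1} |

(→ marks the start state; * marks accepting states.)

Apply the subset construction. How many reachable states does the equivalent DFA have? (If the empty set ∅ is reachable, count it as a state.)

Start state of the DFA: {q0}.
{q0} --0--> {q2}  [new]
{q0} --1--> {q0,q2}  [new]
{q2} --0--> {q2,q3}  [new]
{q2} --1--> {q1,q3}  [new]
{q0,q2} --0--> {q2,q3}  [seen]
{q0,q2} --1--> {q0,q1,q2,q3}  [new]
{q2,q3} --0--> {q1,q2,q3}  [new]
{q2,q3} --1--> {q1,q3}  [seen]
{q1,q3} --0--> {q0,q1,q3}  [new]
{q1,q3} --1--> {q0,q1,q2}  [new]
{q0,q1,q2,q3} --0--> {q0,q1,q2,q3}  [seen]
{q0,q1,q2,q3} --1--> {q0,q1,q2,q3}  [seen]
{q1,q2,q3} --0--> {q0,q1,q2,q3}  [seen]
{q1,q2,q3} --1--> {q0,q1,q2,q3}  [seen]
{q0,q1,q3} --0--> {q0,q1,q2,q3}  [seen]
{q0,q1,q3} --1--> {q0,q1,q2}  [seen]
{q0,q1,q2} --0--> {q0,q2,q3}  [new]
{q0,q1,q2} --1--> {q0,q1,q2,q3}  [seen]
{q0,q2,q3} --0--> {q1,q2,q3}  [seen]
{q0,q2,q3} --1--> {q0,q1,q2,q3}  [seen]
Reachable DFA states: {q0}, {q2}, {q0,q2}, {q2,q3}, {q1,q3}, {q0,q1,q2,q3}, {q1,q2,q3}, {q0,q1,q3}, {q0,q1,q2}, {q0,q2,q3}.

10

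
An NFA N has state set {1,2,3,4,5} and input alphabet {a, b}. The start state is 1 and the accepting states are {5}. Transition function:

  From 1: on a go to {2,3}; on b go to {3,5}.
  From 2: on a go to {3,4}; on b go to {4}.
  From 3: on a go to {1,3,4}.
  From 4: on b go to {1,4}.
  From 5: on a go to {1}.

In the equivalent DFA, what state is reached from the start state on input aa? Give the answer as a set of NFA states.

{1,3,4}

Start: {1}.
δ(1,a) = {2,3}.
Union: {2,3}.
After a: {2,3}.
δ(2,a) = {3,4}; δ(3,a) = {1,3,4}.
Union: {1,3,4}.
After a: {1,3,4}.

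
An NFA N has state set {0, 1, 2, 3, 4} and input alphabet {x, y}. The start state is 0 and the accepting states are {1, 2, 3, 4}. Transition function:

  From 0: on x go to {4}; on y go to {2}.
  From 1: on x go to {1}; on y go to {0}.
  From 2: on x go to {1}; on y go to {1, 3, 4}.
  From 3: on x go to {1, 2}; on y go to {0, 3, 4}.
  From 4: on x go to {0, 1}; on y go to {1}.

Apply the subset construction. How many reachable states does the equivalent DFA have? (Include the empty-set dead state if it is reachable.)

14

Start state of the DFA: {0}.
{0} --x--> {4}  [new]
{0} --y--> {2}  [new]
{4} --x--> {0, 1}  [new]
{4} --y--> {1}  [new]
{2} --x--> {1}  [seen]
{2} --y--> {1, 3, 4}  [new]
{0, 1} --x--> {1, 4}  [new]
{0, 1} --y--> {0, 2}  [new]
{1} --x--> {1}  [seen]
{1} --y--> {0}  [seen]
{1, 3, 4} --x--> {0, 1, 2}  [new]
{1, 3, 4} --y--> {0, 1, 3, 4}  [new]
{1, 4} --x--> {0, 1}  [seen]
{1, 4} --y--> {0, 1}  [seen]
{0, 2} --x--> {1, 4}  [seen]
{0, 2} --y--> {1, 2, 3, 4}  [new]
{0, 1, 2} --x--> {1, 4}  [seen]
{0, 1, 2} --y--> {0, 1, 2, 3, 4}  [new]
{0, 1, 3, 4} --x--> {0, 1, 2, 4}  [new]
{0, 1, 3, 4} --y--> {0, 1, 2, 3, 4}  [seen]
{1, 2, 3, 4} --x--> {0, 1, 2}  [seen]
{1, 2, 3, 4} --y--> {0, 1, 3, 4}  [seen]
{0, 1, 2, 3, 4} --x--> {0, 1, 2, 4}  [seen]
{0, 1, 2, 3, 4} --y--> {0, 1, 2, 3, 4}  [seen]
{0, 1, 2, 4} --x--> {0, 1, 4}  [new]
{0, 1, 2, 4} --y--> {0, 1, 2, 3, 4}  [seen]
{0, 1, 4} --x--> {0, 1, 4}  [seen]
{0, 1, 4} --y--> {0, 1, 2}  [seen]
Reachable DFA states: {0}, {4}, {2}, {0, 1}, {1}, {1, 3, 4}, {1, 4}, {0, 2}, {0, 1, 2}, {0, 1, 3, 4}, {1, 2, 3, 4}, {0, 1, 2, 3, 4}, {0, 1, 2, 4}, {0, 1, 4}.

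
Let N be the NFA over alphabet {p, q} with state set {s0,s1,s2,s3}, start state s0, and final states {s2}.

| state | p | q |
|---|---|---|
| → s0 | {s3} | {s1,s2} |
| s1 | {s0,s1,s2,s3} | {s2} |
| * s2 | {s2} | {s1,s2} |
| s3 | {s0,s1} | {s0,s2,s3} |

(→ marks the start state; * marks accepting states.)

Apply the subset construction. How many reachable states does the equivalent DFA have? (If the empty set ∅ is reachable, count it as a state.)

Start state of the DFA: {s0}.
{s0} --p--> {s3}  [new]
{s0} --q--> {s1,s2}  [new]
{s3} --p--> {s0,s1}  [new]
{s3} --q--> {s0,s2,s3}  [new]
{s1,s2} --p--> {s0,s1,s2,s3}  [new]
{s1,s2} --q--> {s1,s2}  [seen]
{s0,s1} --p--> {s0,s1,s2,s3}  [seen]
{s0,s1} --q--> {s1,s2}  [seen]
{s0,s2,s3} --p--> {s0,s1,s2,s3}  [seen]
{s0,s2,s3} --q--> {s0,s1,s2,s3}  [seen]
{s0,s1,s2,s3} --p--> {s0,s1,s2,s3}  [seen]
{s0,s1,s2,s3} --q--> {s0,s1,s2,s3}  [seen]
Reachable DFA states: {s0}, {s3}, {s1,s2}, {s0,s1}, {s0,s2,s3}, {s0,s1,s2,s3}.

6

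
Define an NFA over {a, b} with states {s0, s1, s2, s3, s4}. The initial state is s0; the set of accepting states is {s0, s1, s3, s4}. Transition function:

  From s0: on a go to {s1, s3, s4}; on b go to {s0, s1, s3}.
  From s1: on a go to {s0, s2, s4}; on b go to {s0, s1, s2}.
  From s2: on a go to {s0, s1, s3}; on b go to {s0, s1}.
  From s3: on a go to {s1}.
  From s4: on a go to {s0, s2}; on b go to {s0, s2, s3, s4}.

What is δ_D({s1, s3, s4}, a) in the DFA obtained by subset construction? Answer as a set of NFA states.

{s0, s1, s2, s4}

δ(s1,a) = {s0, s2, s4}; δ(s3,a) = {s1}; δ(s4,a) = {s0, s2}.
Union: {s0, s1, s2, s4}.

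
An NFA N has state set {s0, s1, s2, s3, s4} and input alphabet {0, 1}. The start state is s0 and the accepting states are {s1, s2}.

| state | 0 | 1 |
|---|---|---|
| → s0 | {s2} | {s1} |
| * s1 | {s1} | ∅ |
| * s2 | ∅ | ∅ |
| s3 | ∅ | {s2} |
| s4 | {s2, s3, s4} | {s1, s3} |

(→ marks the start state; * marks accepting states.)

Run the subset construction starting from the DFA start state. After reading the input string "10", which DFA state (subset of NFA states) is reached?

Start: {s0}.
δ(s0,1) = {s1}.
Union: {s1}.
After 1: {s1}.
δ(s1,0) = {s1}.
Union: {s1}.
After 0: {s1}.

{s1}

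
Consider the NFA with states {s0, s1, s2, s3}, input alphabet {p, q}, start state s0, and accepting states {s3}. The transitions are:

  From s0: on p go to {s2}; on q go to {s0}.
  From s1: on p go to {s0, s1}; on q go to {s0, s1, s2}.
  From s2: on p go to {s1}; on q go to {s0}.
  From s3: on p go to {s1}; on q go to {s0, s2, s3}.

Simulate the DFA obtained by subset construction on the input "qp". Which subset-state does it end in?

{s2}

Start: {s0}.
δ(s0,q) = {s0}.
Union: {s0}.
After q: {s0}.
δ(s0,p) = {s2}.
Union: {s2}.
After p: {s2}.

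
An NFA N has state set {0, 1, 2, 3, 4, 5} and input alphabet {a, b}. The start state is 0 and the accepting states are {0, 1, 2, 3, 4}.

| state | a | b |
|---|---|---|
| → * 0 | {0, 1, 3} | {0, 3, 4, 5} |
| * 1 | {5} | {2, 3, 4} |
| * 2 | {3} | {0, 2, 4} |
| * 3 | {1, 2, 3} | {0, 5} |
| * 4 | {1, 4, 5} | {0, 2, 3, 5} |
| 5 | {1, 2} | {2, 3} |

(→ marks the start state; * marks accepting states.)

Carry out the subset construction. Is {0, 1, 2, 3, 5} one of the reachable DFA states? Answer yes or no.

Start state of the DFA: {0}.
{0} --a--> {0, 1, 3}  [new]
{0} --b--> {0, 3, 4, 5}  [new]
{0, 1, 3} --a--> {0, 1, 2, 3, 5}  [new]
{0, 1, 3} --b--> {0, 2, 3, 4, 5}  [new]
{0, 3, 4, 5} --a--> {0, 1, 2, 3, 4, 5}  [new]
{0, 3, 4, 5} --b--> {0, 2, 3, 4, 5}  [seen]
{0, 1, 2, 3, 5} --a--> {0, 1, 2, 3, 5}  [seen]
{0, 1, 2, 3, 5} --b--> {0, 2, 3, 4, 5}  [seen]
{0, 2, 3, 4, 5} --a--> {0, 1, 2, 3, 4, 5}  [seen]
{0, 2, 3, 4, 5} --b--> {0, 2, 3, 4, 5}  [seen]
{0, 1, 2, 3, 4, 5} --a--> {0, 1, 2, 3, 4, 5}  [seen]
{0, 1, 2, 3, 4, 5} --b--> {0, 2, 3, 4, 5}  [seen]
Reachable DFA states: {0}, {0, 1, 3}, {0, 3, 4, 5}, {0, 1, 2, 3, 5}, {0, 2, 3, 4, 5}, {0, 1, 2, 3, 4, 5}.
{0, 1, 2, 3, 5} is among them.

yes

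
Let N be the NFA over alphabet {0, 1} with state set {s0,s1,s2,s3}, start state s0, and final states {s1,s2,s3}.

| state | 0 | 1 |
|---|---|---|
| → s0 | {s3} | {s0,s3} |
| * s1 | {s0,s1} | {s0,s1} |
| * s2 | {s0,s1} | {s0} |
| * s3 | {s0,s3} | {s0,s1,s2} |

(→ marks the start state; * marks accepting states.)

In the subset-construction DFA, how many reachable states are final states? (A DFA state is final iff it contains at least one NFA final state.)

Start state of the DFA: {s0}.
{s0} --0--> {s3}  [new]
{s0} --1--> {s0,s3}  [new]
{s3} --0--> {s0,s3}  [seen]
{s3} --1--> {s0,s1,s2}  [new]
{s0,s3} --0--> {s0,s3}  [seen]
{s0,s3} --1--> {s0,s1,s2,s3}  [new]
{s0,s1,s2} --0--> {s0,s1,s3}  [new]
{s0,s1,s2} --1--> {s0,s1,s3}  [seen]
{s0,s1,s2,s3} --0--> {s0,s1,s3}  [seen]
{s0,s1,s2,s3} --1--> {s0,s1,s2,s3}  [seen]
{s0,s1,s3} --0--> {s0,s1,s3}  [seen]
{s0,s1,s3} --1--> {s0,s1,s2,s3}  [seen]
Reachable DFA states: {s0}, {s3}, {s0,s3}, {s0,s1,s2}, {s0,s1,s2,s3}, {s0,s1,s3}.
Accepting DFA states (contain an NFA accepting state): {s3}, {s0,s3}, {s0,s1,s2}, {s0,s1,s2,s3}, {s0,s1,s3}.

5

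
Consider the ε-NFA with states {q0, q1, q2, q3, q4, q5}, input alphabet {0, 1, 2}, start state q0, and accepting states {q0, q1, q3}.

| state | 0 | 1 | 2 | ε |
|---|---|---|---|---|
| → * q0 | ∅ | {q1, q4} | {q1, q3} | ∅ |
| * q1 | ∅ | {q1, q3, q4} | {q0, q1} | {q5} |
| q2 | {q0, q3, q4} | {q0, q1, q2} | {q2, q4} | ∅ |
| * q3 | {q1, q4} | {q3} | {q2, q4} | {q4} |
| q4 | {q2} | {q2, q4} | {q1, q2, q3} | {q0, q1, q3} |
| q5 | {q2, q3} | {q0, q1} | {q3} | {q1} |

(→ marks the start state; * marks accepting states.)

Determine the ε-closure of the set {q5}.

{q1, q5}

Begin with {q5}.
q5 →ε {q1}; add q1.
ε-closure = {q1, q5}.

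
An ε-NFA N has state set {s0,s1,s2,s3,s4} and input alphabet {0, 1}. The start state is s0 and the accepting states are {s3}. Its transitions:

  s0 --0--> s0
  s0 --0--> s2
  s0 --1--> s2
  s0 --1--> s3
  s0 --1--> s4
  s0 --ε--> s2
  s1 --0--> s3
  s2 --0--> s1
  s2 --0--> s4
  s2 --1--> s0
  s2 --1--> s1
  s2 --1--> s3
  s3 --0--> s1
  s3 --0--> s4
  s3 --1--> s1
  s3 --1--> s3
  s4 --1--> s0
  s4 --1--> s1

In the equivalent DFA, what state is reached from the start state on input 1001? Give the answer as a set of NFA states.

Start: {s0,s2}.
δ(s0,1) = {s2,s3,s4}; δ(s2,1) = {s0,s1,s3}.
Union: {s0,s1,s2,s3,s4}.
After 1: {s0,s1,s2,s3,s4}.
δ(s0,0) = {s0,s2}; δ(s1,0) = {s3}; δ(s2,0) = {s1,s4}; δ(s3,0) = {s1,s4}; δ(s4,0) = ∅.
Union: {s0,s1,s2,s3,s4}.
After 0: {s0,s1,s2,s3,s4}.
δ(s0,0) = {s0,s2}; δ(s1,0) = {s3}; δ(s2,0) = {s1,s4}; δ(s3,0) = {s1,s4}; δ(s4,0) = ∅.
Union: {s0,s1,s2,s3,s4}.
After 0: {s0,s1,s2,s3,s4}.
δ(s0,1) = {s2,s3,s4}; δ(s1,1) = ∅; δ(s2,1) = {s0,s1,s3}; δ(s3,1) = {s1,s3}; δ(s4,1) = {s0,s1}.
Union: {s0,s1,s2,s3,s4}.
After 1: {s0,s1,s2,s3,s4}.

{s0,s1,s2,s3,s4}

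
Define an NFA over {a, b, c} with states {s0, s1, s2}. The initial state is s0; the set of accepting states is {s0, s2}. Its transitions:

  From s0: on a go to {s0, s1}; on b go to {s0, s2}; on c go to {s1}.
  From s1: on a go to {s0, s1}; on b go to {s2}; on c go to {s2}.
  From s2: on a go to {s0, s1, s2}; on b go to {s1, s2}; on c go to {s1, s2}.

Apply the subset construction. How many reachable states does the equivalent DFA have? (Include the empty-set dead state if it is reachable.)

Start state of the DFA: {s0}.
{s0} --a--> {s0, s1}  [new]
{s0} --b--> {s0, s2}  [new]
{s0} --c--> {s1}  [new]
{s0, s1} --a--> {s0, s1}  [seen]
{s0, s1} --b--> {s0, s2}  [seen]
{s0, s1} --c--> {s1, s2}  [new]
{s0, s2} --a--> {s0, s1, s2}  [new]
{s0, s2} --b--> {s0, s1, s2}  [seen]
{s0, s2} --c--> {s1, s2}  [seen]
{s1} --a--> {s0, s1}  [seen]
{s1} --b--> {s2}  [new]
{s1} --c--> {s2}  [seen]
{s1, s2} --a--> {s0, s1, s2}  [seen]
{s1, s2} --b--> {s1, s2}  [seen]
{s1, s2} --c--> {s1, s2}  [seen]
{s0, s1, s2} --a--> {s0, s1, s2}  [seen]
{s0, s1, s2} --b--> {s0, s1, s2}  [seen]
{s0, s1, s2} --c--> {s1, s2}  [seen]
{s2} --a--> {s0, s1, s2}  [seen]
{s2} --b--> {s1, s2}  [seen]
{s2} --c--> {s1, s2}  [seen]
Reachable DFA states: {s0}, {s0, s1}, {s0, s2}, {s1}, {s1, s2}, {s0, s1, s2}, {s2}.

7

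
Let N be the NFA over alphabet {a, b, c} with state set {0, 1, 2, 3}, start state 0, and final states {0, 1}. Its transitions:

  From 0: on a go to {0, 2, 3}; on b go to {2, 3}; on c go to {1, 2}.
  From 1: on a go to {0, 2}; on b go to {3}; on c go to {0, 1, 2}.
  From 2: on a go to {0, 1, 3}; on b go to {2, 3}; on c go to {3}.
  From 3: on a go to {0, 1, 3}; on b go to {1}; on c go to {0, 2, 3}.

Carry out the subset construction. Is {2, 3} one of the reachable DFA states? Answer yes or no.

Start state of the DFA: {0}.
{0} --a--> {0, 2, 3}  [new]
{0} --b--> {2, 3}  [new]
{0} --c--> {1, 2}  [new]
{0, 2, 3} --a--> {0, 1, 2, 3}  [new]
{0, 2, 3} --b--> {1, 2, 3}  [new]
{0, 2, 3} --c--> {0, 1, 2, 3}  [seen]
{2, 3} --a--> {0, 1, 3}  [new]
{2, 3} --b--> {1, 2, 3}  [seen]
{2, 3} --c--> {0, 2, 3}  [seen]
{1, 2} --a--> {0, 1, 2, 3}  [seen]
{1, 2} --b--> {2, 3}  [seen]
{1, 2} --c--> {0, 1, 2, 3}  [seen]
{0, 1, 2, 3} --a--> {0, 1, 2, 3}  [seen]
{0, 1, 2, 3} --b--> {1, 2, 3}  [seen]
{0, 1, 2, 3} --c--> {0, 1, 2, 3}  [seen]
{1, 2, 3} --a--> {0, 1, 2, 3}  [seen]
{1, 2, 3} --b--> {1, 2, 3}  [seen]
{1, 2, 3} --c--> {0, 1, 2, 3}  [seen]
{0, 1, 3} --a--> {0, 1, 2, 3}  [seen]
{0, 1, 3} --b--> {1, 2, 3}  [seen]
{0, 1, 3} --c--> {0, 1, 2, 3}  [seen]
Reachable DFA states: {0}, {0, 2, 3}, {2, 3}, {1, 2}, {0, 1, 2, 3}, {1, 2, 3}, {0, 1, 3}.
{2, 3} is among them.

yes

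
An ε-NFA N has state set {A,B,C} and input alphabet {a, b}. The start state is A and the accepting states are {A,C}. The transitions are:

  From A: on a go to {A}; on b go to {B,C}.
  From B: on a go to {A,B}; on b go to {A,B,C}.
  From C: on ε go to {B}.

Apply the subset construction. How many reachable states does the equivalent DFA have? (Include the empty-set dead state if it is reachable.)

4

Start state of the DFA: {A} (ε-closure of the NFA start).
{A} --a--> {A}  [seen]
{A} --b--> {B,C}  [new]
{B,C} --a--> {A,B}  [new]
{B,C} --b--> {A,B,C}  [new]
{A,B} --a--> {A,B}  [seen]
{A,B} --b--> {A,B,C}  [seen]
{A,B,C} --a--> {A,B}  [seen]
{A,B,C} --b--> {A,B,C}  [seen]
Reachable DFA states: {A}, {B,C}, {A,B}, {A,B,C}.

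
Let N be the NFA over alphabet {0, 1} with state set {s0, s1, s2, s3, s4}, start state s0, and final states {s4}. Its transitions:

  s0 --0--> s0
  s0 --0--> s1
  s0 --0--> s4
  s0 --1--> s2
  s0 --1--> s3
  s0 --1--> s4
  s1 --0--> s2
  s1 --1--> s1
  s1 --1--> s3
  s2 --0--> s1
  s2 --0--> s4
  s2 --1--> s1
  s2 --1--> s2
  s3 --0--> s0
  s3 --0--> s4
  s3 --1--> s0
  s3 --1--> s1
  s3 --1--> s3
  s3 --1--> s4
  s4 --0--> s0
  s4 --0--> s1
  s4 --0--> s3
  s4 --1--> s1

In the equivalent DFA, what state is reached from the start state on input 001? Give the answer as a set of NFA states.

Start: {s0}.
δ(s0,0) = {s0, s1, s4}.
Union: {s0, s1, s4}.
After 0: {s0, s1, s4}.
δ(s0,0) = {s0, s1, s4}; δ(s1,0) = {s2}; δ(s4,0) = {s0, s1, s3}.
Union: {s0, s1, s2, s3, s4}.
After 0: {s0, s1, s2, s3, s4}.
δ(s0,1) = {s2, s3, s4}; δ(s1,1) = {s1, s3}; δ(s2,1) = {s1, s2}; δ(s3,1) = {s0, s1, s3, s4}; δ(s4,1) = {s1}.
Union: {s0, s1, s2, s3, s4}.
After 1: {s0, s1, s2, s3, s4}.

{s0, s1, s2, s3, s4}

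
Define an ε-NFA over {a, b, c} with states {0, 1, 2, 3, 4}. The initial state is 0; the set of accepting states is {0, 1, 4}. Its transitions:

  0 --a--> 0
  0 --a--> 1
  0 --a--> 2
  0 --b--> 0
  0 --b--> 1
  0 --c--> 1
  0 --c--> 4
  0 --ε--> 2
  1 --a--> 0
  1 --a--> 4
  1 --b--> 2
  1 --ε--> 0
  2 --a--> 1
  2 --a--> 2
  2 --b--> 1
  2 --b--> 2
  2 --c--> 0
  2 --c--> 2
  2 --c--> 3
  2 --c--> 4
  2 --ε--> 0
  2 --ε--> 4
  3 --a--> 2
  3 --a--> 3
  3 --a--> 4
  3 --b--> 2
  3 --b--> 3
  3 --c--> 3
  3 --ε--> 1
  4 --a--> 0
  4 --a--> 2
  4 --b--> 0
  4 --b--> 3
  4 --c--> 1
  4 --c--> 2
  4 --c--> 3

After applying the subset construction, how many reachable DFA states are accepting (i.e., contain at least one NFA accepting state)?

3

Start state of the DFA: {0, 2, 4} (ε-closure of the NFA start).
{0, 2, 4} --a--> {0, 1, 2, 4}  [new]
{0, 2, 4} --b--> {0, 1, 2, 3, 4}  [new]
{0, 2, 4} --c--> {0, 1, 2, 3, 4}  [seen]
{0, 1, 2, 4} --a--> {0, 1, 2, 4}  [seen]
{0, 1, 2, 4} --b--> {0, 1, 2, 3, 4}  [seen]
{0, 1, 2, 4} --c--> {0, 1, 2, 3, 4}  [seen]
{0, 1, 2, 3, 4} --a--> {0, 1, 2, 3, 4}  [seen]
{0, 1, 2, 3, 4} --b--> {0, 1, 2, 3, 4}  [seen]
{0, 1, 2, 3, 4} --c--> {0, 1, 2, 3, 4}  [seen]
Reachable DFA states: {0, 2, 4}, {0, 1, 2, 4}, {0, 1, 2, 3, 4}.
Accepting DFA states (contain an NFA accepting state): {0, 2, 4}, {0, 1, 2, 4}, {0, 1, 2, 3, 4}.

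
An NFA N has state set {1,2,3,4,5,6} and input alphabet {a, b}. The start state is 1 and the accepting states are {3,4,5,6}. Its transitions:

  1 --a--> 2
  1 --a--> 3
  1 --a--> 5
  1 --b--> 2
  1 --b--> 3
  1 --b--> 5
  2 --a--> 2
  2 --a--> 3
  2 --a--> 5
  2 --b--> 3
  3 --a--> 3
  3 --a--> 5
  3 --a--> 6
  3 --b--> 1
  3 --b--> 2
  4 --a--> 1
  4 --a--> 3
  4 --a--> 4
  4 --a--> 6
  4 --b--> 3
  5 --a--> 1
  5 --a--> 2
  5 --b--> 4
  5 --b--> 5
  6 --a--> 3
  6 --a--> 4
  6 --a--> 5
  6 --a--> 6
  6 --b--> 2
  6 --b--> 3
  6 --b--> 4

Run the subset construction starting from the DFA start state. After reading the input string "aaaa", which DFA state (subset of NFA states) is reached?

Start: {1}.
δ(1,a) = {2,3,5}.
Union: {2,3,5}.
After a: {2,3,5}.
δ(2,a) = {2,3,5}; δ(3,a) = {3,5,6}; δ(5,a) = {1,2}.
Union: {1,2,3,5,6}.
After a: {1,2,3,5,6}.
δ(1,a) = {2,3,5}; δ(2,a) = {2,3,5}; δ(3,a) = {3,5,6}; δ(5,a) = {1,2}; δ(6,a) = {3,4,5,6}.
Union: {1,2,3,4,5,6}.
After a: {1,2,3,4,5,6}.
δ(1,a) = {2,3,5}; δ(2,a) = {2,3,5}; δ(3,a) = {3,5,6}; δ(4,a) = {1,3,4,6}; δ(5,a) = {1,2}; δ(6,a) = {3,4,5,6}.
Union: {1,2,3,4,5,6}.
After a: {1,2,3,4,5,6}.

{1,2,3,4,5,6}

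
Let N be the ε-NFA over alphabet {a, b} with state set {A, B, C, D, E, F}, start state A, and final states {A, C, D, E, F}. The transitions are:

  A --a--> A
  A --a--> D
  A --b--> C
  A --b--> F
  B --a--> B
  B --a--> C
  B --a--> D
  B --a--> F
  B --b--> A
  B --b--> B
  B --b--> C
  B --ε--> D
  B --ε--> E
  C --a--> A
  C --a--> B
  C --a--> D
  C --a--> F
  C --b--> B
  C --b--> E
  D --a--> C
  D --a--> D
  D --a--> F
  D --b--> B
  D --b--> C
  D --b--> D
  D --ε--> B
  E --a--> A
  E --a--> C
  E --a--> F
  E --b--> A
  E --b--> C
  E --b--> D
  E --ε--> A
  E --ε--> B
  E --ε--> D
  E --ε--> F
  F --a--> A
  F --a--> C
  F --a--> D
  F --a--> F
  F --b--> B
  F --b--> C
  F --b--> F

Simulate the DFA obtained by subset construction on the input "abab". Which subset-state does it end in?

Start: {A}.
δ(A,a) = {A, D}.
Union: {A, D}.
ε-closure gives {A, B, D, E, F}.
After a: {A, B, D, E, F}.
δ(A,b) = {C, F}; δ(B,b) = {A, B, C}; δ(D,b) = {B, C, D}; δ(E,b) = {A, C, D}; δ(F,b) = {B, C, F}.
Union: {A, B, C, D, F}.
ε-closure gives {A, B, C, D, E, F}.
After b: {A, B, C, D, E, F}.
δ(A,a) = {A, D}; δ(B,a) = {B, C, D, F}; δ(C,a) = {A, B, D, F}; δ(D,a) = {C, D, F}; δ(E,a) = {A, C, F}; δ(F,a) = {A, C, D, F}.
Union: {A, B, C, D, F}.
ε-closure gives {A, B, C, D, E, F}.
After a: {A, B, C, D, E, F}.
δ(A,b) = {C, F}; δ(B,b) = {A, B, C}; δ(C,b) = {B, E}; δ(D,b) = {B, C, D}; δ(E,b) = {A, C, D}; δ(F,b) = {B, C, F}.
Union: {A, B, C, D, E, F}.
After b: {A, B, C, D, E, F}.

{A, B, C, D, E, F}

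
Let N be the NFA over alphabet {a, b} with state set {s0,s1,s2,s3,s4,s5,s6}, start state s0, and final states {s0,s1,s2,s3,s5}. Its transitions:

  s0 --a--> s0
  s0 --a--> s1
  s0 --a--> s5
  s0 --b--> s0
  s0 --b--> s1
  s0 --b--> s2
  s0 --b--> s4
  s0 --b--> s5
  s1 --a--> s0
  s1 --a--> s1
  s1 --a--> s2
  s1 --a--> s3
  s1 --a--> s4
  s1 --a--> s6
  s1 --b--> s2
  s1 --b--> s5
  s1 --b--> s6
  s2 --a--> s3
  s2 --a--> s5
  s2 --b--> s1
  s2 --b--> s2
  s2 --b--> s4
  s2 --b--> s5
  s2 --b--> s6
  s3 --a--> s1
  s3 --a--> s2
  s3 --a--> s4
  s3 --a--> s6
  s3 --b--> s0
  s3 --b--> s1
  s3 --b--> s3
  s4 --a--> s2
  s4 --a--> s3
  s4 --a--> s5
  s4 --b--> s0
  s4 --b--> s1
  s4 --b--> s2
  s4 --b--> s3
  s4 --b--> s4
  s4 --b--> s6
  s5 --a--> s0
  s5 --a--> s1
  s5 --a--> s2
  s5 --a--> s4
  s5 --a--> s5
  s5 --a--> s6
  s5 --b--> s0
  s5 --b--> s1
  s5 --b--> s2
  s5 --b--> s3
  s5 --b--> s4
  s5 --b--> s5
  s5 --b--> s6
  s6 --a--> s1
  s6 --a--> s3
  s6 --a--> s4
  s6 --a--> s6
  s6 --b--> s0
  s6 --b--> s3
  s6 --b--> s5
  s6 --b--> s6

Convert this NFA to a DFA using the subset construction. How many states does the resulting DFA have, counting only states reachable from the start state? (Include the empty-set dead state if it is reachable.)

4

Start state of the DFA: {s0}.
{s0} --a--> {s0,s1,s5}  [new]
{s0} --b--> {s0,s1,s2,s4,s5}  [new]
{s0,s1,s5} --a--> {s0,s1,s2,s3,s4,s5,s6}  [new]
{s0,s1,s5} --b--> {s0,s1,s2,s3,s4,s5,s6}  [seen]
{s0,s1,s2,s4,s5} --a--> {s0,s1,s2,s3,s4,s5,s6}  [seen]
{s0,s1,s2,s4,s5} --b--> {s0,s1,s2,s3,s4,s5,s6}  [seen]
{s0,s1,s2,s3,s4,s5,s6} --a--> {s0,s1,s2,s3,s4,s5,s6}  [seen]
{s0,s1,s2,s3,s4,s5,s6} --b--> {s0,s1,s2,s3,s4,s5,s6}  [seen]
Reachable DFA states: {s0}, {s0,s1,s5}, {s0,s1,s2,s4,s5}, {s0,s1,s2,s3,s4,s5,s6}.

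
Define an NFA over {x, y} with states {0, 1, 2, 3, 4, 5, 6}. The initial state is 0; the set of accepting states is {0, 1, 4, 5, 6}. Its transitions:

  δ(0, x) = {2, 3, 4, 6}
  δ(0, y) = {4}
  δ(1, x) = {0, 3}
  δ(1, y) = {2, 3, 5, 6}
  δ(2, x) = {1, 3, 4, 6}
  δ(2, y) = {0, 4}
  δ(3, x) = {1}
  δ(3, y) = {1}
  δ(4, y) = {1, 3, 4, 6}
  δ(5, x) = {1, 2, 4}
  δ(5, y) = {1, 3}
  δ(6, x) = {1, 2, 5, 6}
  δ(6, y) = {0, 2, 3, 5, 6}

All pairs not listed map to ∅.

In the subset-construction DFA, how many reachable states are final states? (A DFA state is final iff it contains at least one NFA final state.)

Start state of the DFA: {0}.
{0} --x--> {2, 3, 4, 6}  [new]
{0} --y--> {4}  [new]
{2, 3, 4, 6} --x--> {1, 2, 3, 4, 5, 6}  [new]
{2, 3, 4, 6} --y--> {0, 1, 2, 3, 4, 5, 6}  [new]
{4} --x--> ∅  [new]
{4} --y--> {1, 3, 4, 6}  [new]
{1, 2, 3, 4, 5, 6} --x--> {0, 1, 2, 3, 4, 5, 6}  [seen]
{1, 2, 3, 4, 5, 6} --y--> {0, 1, 2, 3, 4, 5, 6}  [seen]
{0, 1, 2, 3, 4, 5, 6} --x--> {0, 1, 2, 3, 4, 5, 6}  [seen]
{0, 1, 2, 3, 4, 5, 6} --y--> {0, 1, 2, 3, 4, 5, 6}  [seen]
∅ --x--> ∅  [seen]
∅ --y--> ∅  [seen]
{1, 3, 4, 6} --x--> {0, 1, 2, 3, 5, 6}  [new]
{1, 3, 4, 6} --y--> {0, 1, 2, 3, 4, 5, 6}  [seen]
{0, 1, 2, 3, 5, 6} --x--> {0, 1, 2, 3, 4, 5, 6}  [seen]
{0, 1, 2, 3, 5, 6} --y--> {0, 1, 2, 3, 4, 5, 6}  [seen]
Reachable DFA states: {0}, {2, 3, 4, 6}, {4}, {1, 2, 3, 4, 5, 6}, {0, 1, 2, 3, 4, 5, 6}, ∅, {1, 3, 4, 6}, {0, 1, 2, 3, 5, 6}.
Accepting DFA states (contain an NFA accepting state): {0}, {2, 3, 4, 6}, {4}, {1, 2, 3, 4, 5, 6}, {0, 1, 2, 3, 4, 5, 6}, {1, 3, 4, 6}, {0, 1, 2, 3, 5, 6}.

7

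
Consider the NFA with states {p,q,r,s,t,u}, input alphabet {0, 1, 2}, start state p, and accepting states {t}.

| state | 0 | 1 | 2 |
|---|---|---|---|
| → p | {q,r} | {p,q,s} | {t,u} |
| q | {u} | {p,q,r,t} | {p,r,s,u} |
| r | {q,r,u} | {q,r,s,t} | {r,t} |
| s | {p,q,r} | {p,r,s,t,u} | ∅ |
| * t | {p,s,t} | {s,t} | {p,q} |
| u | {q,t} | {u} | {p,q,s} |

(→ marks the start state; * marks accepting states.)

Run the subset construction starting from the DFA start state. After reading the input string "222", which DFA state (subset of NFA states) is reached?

Start: {p}.
δ(p,2) = {t,u}.
Union: {t,u}.
After 2: {t,u}.
δ(t,2) = {p,q}; δ(u,2) = {p,q,s}.
Union: {p,q,s}.
After 2: {p,q,s}.
δ(p,2) = {t,u}; δ(q,2) = {p,r,s,u}; δ(s,2) = ∅.
Union: {p,r,s,t,u}.
After 2: {p,r,s,t,u}.

{p,r,s,t,u}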